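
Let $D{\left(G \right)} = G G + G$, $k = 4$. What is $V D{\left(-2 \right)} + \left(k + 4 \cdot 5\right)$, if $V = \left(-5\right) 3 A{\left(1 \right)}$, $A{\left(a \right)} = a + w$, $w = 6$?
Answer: $-186$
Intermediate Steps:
$D{\left(G \right)} = G + G^{2}$ ($D{\left(G \right)} = G^{2} + G = G + G^{2}$)
$A{\left(a \right)} = 6 + a$ ($A{\left(a \right)} = a + 6 = 6 + a$)
$V = -105$ ($V = \left(-5\right) 3 \left(6 + 1\right) = \left(-15\right) 7 = -105$)
$V D{\left(-2 \right)} + \left(k + 4 \cdot 5\right) = - 105 \left(- 2 \left(1 - 2\right)\right) + \left(4 + 4 \cdot 5\right) = - 105 \left(\left(-2\right) \left(-1\right)\right) + \left(4 + 20\right) = \left(-105\right) 2 + 24 = -210 + 24 = -186$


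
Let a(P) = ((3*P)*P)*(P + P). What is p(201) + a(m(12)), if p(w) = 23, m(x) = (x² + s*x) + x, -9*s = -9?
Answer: 28449815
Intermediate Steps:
s = 1 (s = -⅑*(-9) = 1)
m(x) = x² + 2*x (m(x) = (x² + 1*x) + x = (x² + x) + x = (x + x²) + x = x² + 2*x)
a(P) = 6*P³ (a(P) = (3*P²)*(2*P) = 6*P³)
p(201) + a(m(12)) = 23 + 6*(12*(2 + 12))³ = 23 + 6*(12*14)³ = 23 + 6*168³ = 23 + 6*4741632 = 23 + 28449792 = 28449815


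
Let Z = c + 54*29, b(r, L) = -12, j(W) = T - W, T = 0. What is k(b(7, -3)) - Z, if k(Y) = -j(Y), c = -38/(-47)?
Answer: -74204/47 ≈ -1578.8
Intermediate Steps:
j(W) = -W (j(W) = 0 - W = -W)
c = 38/47 (c = -38*(-1/47) = 38/47 ≈ 0.80851)
Z = 73640/47 (Z = 38/47 + 54*29 = 38/47 + 1566 = 73640/47 ≈ 1566.8)
k(Y) = Y (k(Y) = -(-1)*Y = Y)
k(b(7, -3)) - Z = -12 - 1*73640/47 = -12 - 73640/47 = -74204/47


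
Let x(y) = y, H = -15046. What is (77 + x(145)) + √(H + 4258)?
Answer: 222 + 2*I*√2697 ≈ 222.0 + 103.87*I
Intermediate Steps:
(77 + x(145)) + √(H + 4258) = (77 + 145) + √(-15046 + 4258) = 222 + √(-10788) = 222 + 2*I*√2697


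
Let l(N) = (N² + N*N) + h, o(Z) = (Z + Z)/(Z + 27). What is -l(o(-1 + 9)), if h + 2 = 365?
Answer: -445187/1225 ≈ -363.42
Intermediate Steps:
h = 363 (h = -2 + 365 = 363)
o(Z) = 2*Z/(27 + Z) (o(Z) = (2*Z)/(27 + Z) = 2*Z/(27 + Z))
l(N) = 363 + 2*N² (l(N) = (N² + N*N) + 363 = (N² + N²) + 363 = 2*N² + 363 = 363 + 2*N²)
-l(o(-1 + 9)) = -(363 + 2*(2*(-1 + 9)/(27 + (-1 + 9)))²) = -(363 + 2*(2*8/(27 + 8))²) = -(363 + 2*(2*8/35)²) = -(363 + 2*(2*8*(1/35))²) = -(363 + 2*(16/35)²) = -(363 + 2*(256/1225)) = -(363 + 512/1225) = -1*445187/1225 = -445187/1225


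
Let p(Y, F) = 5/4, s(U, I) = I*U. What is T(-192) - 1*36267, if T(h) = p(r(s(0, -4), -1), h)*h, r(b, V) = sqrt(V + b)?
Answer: -36507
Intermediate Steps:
p(Y, F) = 5/4 (p(Y, F) = 5*(1/4) = 5/4)
T(h) = 5*h/4
T(-192) - 1*36267 = (5/4)*(-192) - 1*36267 = -240 - 36267 = -36507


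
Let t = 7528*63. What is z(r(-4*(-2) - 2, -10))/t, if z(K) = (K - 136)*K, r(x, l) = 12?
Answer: -62/19761 ≈ -0.0031375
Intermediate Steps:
t = 474264
z(K) = K*(-136 + K) (z(K) = (-136 + K)*K = K*(-136 + K))
z(r(-4*(-2) - 2, -10))/t = (12*(-136 + 12))/474264 = (12*(-124))*(1/474264) = -1488*1/474264 = -62/19761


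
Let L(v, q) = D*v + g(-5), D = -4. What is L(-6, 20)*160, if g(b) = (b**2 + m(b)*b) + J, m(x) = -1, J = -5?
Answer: 7840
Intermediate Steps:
g(b) = -5 + b**2 - b (g(b) = (b**2 - b) - 5 = -5 + b**2 - b)
L(v, q) = 25 - 4*v (L(v, q) = -4*v + (-5 + (-5)**2 - 1*(-5)) = -4*v + (-5 + 25 + 5) = -4*v + 25 = 25 - 4*v)
L(-6, 20)*160 = (25 - 4*(-6))*160 = (25 + 24)*160 = 49*160 = 7840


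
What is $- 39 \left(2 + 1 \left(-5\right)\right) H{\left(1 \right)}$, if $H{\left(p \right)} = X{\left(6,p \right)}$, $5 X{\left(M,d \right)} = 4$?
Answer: $\frac{468}{5} \approx 93.6$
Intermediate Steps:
$X{\left(M,d \right)} = \frac{4}{5}$ ($X{\left(M,d \right)} = \frac{1}{5} \cdot 4 = \frac{4}{5}$)
$H{\left(p \right)} = \frac{4}{5}$
$- 39 \left(2 + 1 \left(-5\right)\right) H{\left(1 \right)} = - 39 \left(2 + 1 \left(-5\right)\right) \frac{4}{5} = - 39 \left(2 - 5\right) \frac{4}{5} = \left(-39\right) \left(-3\right) \frac{4}{5} = 117 \cdot \frac{4}{5} = \frac{468}{5}$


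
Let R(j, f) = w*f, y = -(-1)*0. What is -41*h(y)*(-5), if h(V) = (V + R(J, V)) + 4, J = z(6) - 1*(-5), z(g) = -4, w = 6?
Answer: 820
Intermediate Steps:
J = 1 (J = -4 - 1*(-5) = -4 + 5 = 1)
y = 0 (y = -1*0 = 0)
R(j, f) = 6*f
h(V) = 4 + 7*V (h(V) = (V + 6*V) + 4 = 7*V + 4 = 4 + 7*V)
-41*h(y)*(-5) = -41*(4 + 7*0)*(-5) = -41*(4 + 0)*(-5) = -41*4*(-5) = -164*(-5) = 820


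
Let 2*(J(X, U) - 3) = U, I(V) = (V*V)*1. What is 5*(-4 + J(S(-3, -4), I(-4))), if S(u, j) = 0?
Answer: 35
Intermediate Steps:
I(V) = V² (I(V) = V²*1 = V²)
J(X, U) = 3 + U/2
5*(-4 + J(S(-3, -4), I(-4))) = 5*(-4 + (3 + (½)*(-4)²)) = 5*(-4 + (3 + (½)*16)) = 5*(-4 + (3 + 8)) = 5*(-4 + 11) = 5*7 = 35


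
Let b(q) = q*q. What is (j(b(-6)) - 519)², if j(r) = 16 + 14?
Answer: 239121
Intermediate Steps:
b(q) = q²
j(r) = 30
(j(b(-6)) - 519)² = (30 - 519)² = (-489)² = 239121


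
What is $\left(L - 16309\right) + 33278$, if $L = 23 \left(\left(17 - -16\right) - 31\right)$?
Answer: $17015$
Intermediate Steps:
$L = 46$ ($L = 23 \left(\left(17 + 16\right) - 31\right) = 23 \left(33 - 31\right) = 23 \cdot 2 = 46$)
$\left(L - 16309\right) + 33278 = \left(46 - 16309\right) + 33278 = -16263 + 33278 = 17015$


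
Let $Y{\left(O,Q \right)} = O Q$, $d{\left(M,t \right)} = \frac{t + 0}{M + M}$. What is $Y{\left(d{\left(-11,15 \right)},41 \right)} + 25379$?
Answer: $\frac{557723}{22} \approx 25351.0$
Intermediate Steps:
$d{\left(M,t \right)} = \frac{t}{2 M}$
$Y{\left(d{\left(-11,15 \right)},41 \right)} + 25379 = \frac{1}{2} \cdot 15 \frac{1}{-11} \cdot 41 + 25379 = \frac{1}{2} \cdot 15 \left(- \frac{1}{11}\right) 41 + 25379 = \left(- \frac{15}{22}\right) 41 + 25379 = - \frac{615}{22} + 25379 = \frac{557723}{22}$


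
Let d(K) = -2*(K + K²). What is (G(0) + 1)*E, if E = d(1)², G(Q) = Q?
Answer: 16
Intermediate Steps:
d(K) = -2*K - 2*K²
E = 16 (E = (-2*1*(1 + 1))² = (-2*1*2)² = (-4)² = 16)
(G(0) + 1)*E = (0 + 1)*16 = 1*16 = 16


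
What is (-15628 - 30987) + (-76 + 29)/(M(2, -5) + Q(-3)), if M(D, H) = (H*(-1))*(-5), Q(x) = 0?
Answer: -1165328/25 ≈ -46613.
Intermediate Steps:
M(D, H) = 5*H (M(D, H) = -H*(-5) = 5*H)
(-15628 - 30987) + (-76 + 29)/(M(2, -5) + Q(-3)) = (-15628 - 30987) + (-76 + 29)/(5*(-5) + 0) = -46615 - 47/(-25 + 0) = -46615 - 47/(-25) = -46615 - 1/25*(-47) = -46615 + 47/25 = -1165328/25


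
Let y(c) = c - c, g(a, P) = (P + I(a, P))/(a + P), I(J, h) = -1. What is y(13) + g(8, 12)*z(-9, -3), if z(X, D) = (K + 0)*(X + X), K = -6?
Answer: 297/5 ≈ 59.400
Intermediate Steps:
g(a, P) = (-1 + P)/(P + a) (g(a, P) = (P - 1)/(a + P) = (-1 + P)/(P + a))
z(X, D) = -12*X (z(X, D) = (-6 + 0)*(X + X) = -12*X)
y(c) = 0
y(13) + g(8, 12)*z(-9, -3) = 0 + ((-1 + 12)/(12 + 8))*(-12*(-9)) = 0 + (11/20)*108 = 0 + 297/5 = 297/5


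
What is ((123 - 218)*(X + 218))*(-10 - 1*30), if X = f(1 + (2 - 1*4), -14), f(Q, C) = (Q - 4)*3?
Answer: 771400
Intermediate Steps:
f(Q, C) = -12 + 3*Q (f(Q, C) = (-4 + Q)*3 = -12 + 3*Q)
X = -15 (X = -12 + 3*(1 + (2 - 1*4)) = -12 + 3*(1 + (2 - 4)) = -12 + 3*(1 - 2) = -12 + 3*(-1) = -12 - 3 = -15)
((123 - 218)*(X + 218))*(-10 - 1*30) = ((123 - 218)*(-15 + 218))*(-10 - 1*30) = (-95*203)*(-10 - 30) = -19285*(-40) = 771400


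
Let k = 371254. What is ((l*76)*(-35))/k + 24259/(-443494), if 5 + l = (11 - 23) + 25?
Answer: -9221901553/82324460738 ≈ -0.11202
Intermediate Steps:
l = 8 (l = -5 + ((11 - 23) + 25) = -5 + (-12 + 25) = -5 + 13 = 8)
((l*76)*(-35))/k + 24259/(-443494) = ((8*76)*(-35))/371254 + 24259/(-443494) = (608*(-35))*(1/371254) + 24259*(-1/443494) = -21280*1/371254 - 24259/443494 = -10640/185627 - 24259/443494 = -9221901553/82324460738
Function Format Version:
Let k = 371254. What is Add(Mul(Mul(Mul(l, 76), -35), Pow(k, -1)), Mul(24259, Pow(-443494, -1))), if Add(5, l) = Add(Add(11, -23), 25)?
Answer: Rational(-9221901553, 82324460738) ≈ -0.11202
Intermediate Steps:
l = 8 (l = Add(-5, Add(Add(11, -23), 25)) = Add(-5, Add(-12, 25)) = Add(-5, 13) = 8)
Add(Mul(Mul(Mul(l, 76), -35), Pow(k, -1)), Mul(24259, Pow(-443494, -1))) = Add(Mul(Mul(Mul(8, 76), -35), Pow(371254, -1)), Mul(24259, Pow(-443494, -1))) = Add(Mul(Mul(608, -35), Rational(1, 371254)), Mul(24259, Rational(-1, 443494))) = Add(Mul(-21280, Rational(1, 371254)), Rational(-24259, 443494)) = Add(Rational(-10640, 185627), Rational(-24259, 443494)) = Rational(-9221901553, 82324460738)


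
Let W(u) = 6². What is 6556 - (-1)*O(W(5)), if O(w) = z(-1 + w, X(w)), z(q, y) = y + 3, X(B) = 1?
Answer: 6560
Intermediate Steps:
W(u) = 36
z(q, y) = 3 + y
O(w) = 4 (O(w) = 3 + 1 = 4)
6556 - (-1)*O(W(5)) = 6556 - (-1)*4 = 6556 - 1*(-4) = 6556 + 4 = 6560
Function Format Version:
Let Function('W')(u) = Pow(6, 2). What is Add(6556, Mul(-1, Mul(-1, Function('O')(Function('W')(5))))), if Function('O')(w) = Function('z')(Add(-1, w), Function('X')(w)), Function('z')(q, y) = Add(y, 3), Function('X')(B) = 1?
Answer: 6560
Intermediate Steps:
Function('W')(u) = 36
Function('z')(q, y) = Add(3, y)
Function('O')(w) = 4 (Function('O')(w) = Add(3, 1) = 4)
Add(6556, Mul(-1, Mul(-1, Function('O')(Function('W')(5))))) = Add(6556, Mul(-1, Mul(-1, 4))) = Add(6556, Mul(-1, -4)) = Add(6556, 4) = 6560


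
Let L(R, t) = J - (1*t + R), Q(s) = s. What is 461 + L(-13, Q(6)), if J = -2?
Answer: 466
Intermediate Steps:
L(R, t) = -2 - R - t (L(R, t) = -2 - (1*t + R) = -2 - (t + R) = -2 - (R + t) = -2 + (-R - t) = -2 - R - t)
461 + L(-13, Q(6)) = 461 + (-2 - 1*(-13) - 1*6) = 461 + (-2 + 13 - 6) = 461 + 5 = 466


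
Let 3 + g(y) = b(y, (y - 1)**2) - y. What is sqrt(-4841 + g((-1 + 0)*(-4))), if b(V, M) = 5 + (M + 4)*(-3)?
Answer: I*sqrt(4882) ≈ 69.871*I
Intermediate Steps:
b(V, M) = -7 - 3*M (b(V, M) = 5 + (4 + M)*(-3) = 5 + (-12 - 3*M) = -7 - 3*M)
g(y) = -10 - y - 3*(-1 + y)**2 (g(y) = -3 + ((-7 - 3*(y - 1)**2) - y) = -3 + ((-7 - 3*(-1 + y)**2) - y) = -3 + (-7 - y - 3*(-1 + y)**2) = -10 - y - 3*(-1 + y)**2)
sqrt(-4841 + g((-1 + 0)*(-4))) = sqrt(-4841 + (-13 - 3*16*(-1 + 0)**2 + 5*((-1 + 0)*(-4)))) = sqrt(-4841 + (-13 - 3*(-1*(-4))**2 + 5*(-1*(-4)))) = sqrt(-4841 + (-13 - 3*4**2 + 5*4)) = sqrt(-4841 + (-13 - 3*16 + 20)) = sqrt(-4841 + (-13 - 48 + 20)) = sqrt(-4841 - 41) = sqrt(-4882) = I*sqrt(4882)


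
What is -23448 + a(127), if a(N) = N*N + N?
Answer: -7192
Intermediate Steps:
a(N) = N + N² (a(N) = N² + N = N + N²)
-23448 + a(127) = -23448 + 127*(1 + 127) = -23448 + 127*128 = -23448 + 16256 = -7192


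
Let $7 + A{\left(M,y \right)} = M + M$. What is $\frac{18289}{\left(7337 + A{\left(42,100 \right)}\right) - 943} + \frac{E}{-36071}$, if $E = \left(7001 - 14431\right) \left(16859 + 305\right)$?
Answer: $\frac{117985250777}{33345063} \approx 3538.3$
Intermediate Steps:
$A{\left(M,y \right)} = -7 + 2 M$ ($A{\left(M,y \right)} = -7 + \left(M + M\right) = -7 + 2 M$)
$E = -127528520$ ($E = \left(-7430\right) 17164 = -127528520$)
$\frac{18289}{\left(7337 + A{\left(42,100 \right)}\right) - 943} + \frac{E}{-36071} = \frac{18289}{\left(7337 + \left(-7 + 2 \cdot 42\right)\right) - 943} - \frac{127528520}{-36071} = \frac{18289}{\left(7337 + \left(-7 + 84\right)\right) - 943} - - \frac{18218360}{5153} = \frac{18289}{\left(7337 + 77\right) - 943} + \frac{18218360}{5153} = \frac{18289}{7414 - 943} + \frac{18218360}{5153} = \frac{18289}{6471} + \frac{18218360}{5153} = \frac{117985250777}{33345063}$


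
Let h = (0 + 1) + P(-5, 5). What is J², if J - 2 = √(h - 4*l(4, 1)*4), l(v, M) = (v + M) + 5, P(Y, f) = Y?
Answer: -160 + 8*I*√41 ≈ -160.0 + 51.225*I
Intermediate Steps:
l(v, M) = 5 + M + v (l(v, M) = (M + v) + 5 = 5 + M + v)
h = -4 (h = (0 + 1) - 5 = 1 - 5 = -4)
J = 2 + 2*I*√41 (J = 2 + √(-4 - 4*(5 + 1 + 4)*4) = 2 + √(-4 - 4*10*4) = 2 + √(-4 - 40*4) = 2 + √(-4 - 160) = 2 + √(-164) = 2 + 2*I*√41 ≈ 2.0 + 12.806*I)
J² = (2 + 2*I*√41)²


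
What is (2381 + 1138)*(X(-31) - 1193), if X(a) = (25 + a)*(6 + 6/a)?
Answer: -133943697/31 ≈ -4.3208e+6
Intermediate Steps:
X(a) = (6 + 6/a)*(25 + a)
(2381 + 1138)*(X(-31) - 1193) = (2381 + 1138)*((156 + 6*(-31) + 150/(-31)) - 1193) = 3519*((156 - 186 + 150*(-1/31)) - 1193) = 3519*((156 - 186 - 150/31) - 1193) = 3519*(-1080/31 - 1193) = 3519*(-38063/31) = -133943697/31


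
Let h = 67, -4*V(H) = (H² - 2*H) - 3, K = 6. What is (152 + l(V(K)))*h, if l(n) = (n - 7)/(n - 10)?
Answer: 624507/61 ≈ 10238.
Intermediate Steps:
V(H) = ¾ + H/2 - H²/4 (V(H) = -((H² - 2*H) - 3)/4 = -(-3 + H² - 2*H)/4 = ¾ + H/2 - H²/4)
l(n) = (-7 + n)/(-10 + n)
(152 + l(V(K)))*h = (152 + (-7 + (¾ + (½)*6 - ¼*6²))/(-10 + (¾ + (½)*6 - ¼*6²)))*67 = (152 + (-7 + (¾ + 3 - ¼*36))/(-10 + (¾ + 3 - ¼*36)))*67 = (152 + (-7 + (¾ + 3 - 9))/(-10 + (¾ + 3 - 9)))*67 = (152 + (-7 - 21/4)/(-10 - 21/4))*67 = (152 - 49/4/(-61/4))*67 = (152 - 4/61*(-49/4))*67 = (152 + 49/61)*67 = (9321/61)*67 = 624507/61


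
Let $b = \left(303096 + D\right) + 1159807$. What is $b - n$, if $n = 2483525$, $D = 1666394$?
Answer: $645772$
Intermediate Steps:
$b = 3129297$ ($b = \left(303096 + 1666394\right) + 1159807 = 1969490 + 1159807 = 3129297$)
$b - n = 3129297 - 2483525 = 645772$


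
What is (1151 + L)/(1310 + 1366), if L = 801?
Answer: 488/669 ≈ 0.72945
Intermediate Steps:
(1151 + L)/(1310 + 1366) = (1151 + 801)/(1310 + 1366) = 1952/2676 = 1952*(1/2676) = 488/669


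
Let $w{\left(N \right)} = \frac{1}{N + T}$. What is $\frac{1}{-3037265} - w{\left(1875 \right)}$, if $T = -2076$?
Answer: $\frac{3037064}{610490265} \approx 0.0049748$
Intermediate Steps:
$w{\left(N \right)} = \frac{1}{-2076 + N}$ ($w{\left(N \right)} = \frac{1}{N - 2076} = \frac{1}{-2076 + N}$)
$\frac{1}{-3037265} - w{\left(1875 \right)} = \frac{1}{-3037265} - \frac{1}{-2076 + 1875} = - \frac{1}{3037265} - \frac{1}{-201} = - \frac{1}{3037265} - - \frac{1}{201} = - \frac{1}{3037265} + \frac{1}{201} = \frac{3037064}{610490265}$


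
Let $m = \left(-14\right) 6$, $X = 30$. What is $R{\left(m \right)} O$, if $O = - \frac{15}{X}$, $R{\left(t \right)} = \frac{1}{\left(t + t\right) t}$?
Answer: $- \frac{1}{28224} \approx -3.5431 \cdot 10^{-5}$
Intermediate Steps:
$m = -84$
$R{\left(t \right)} = \frac{1}{2 t^{2}}$ ($R{\left(t \right)} = \frac{1}{2 t t} = \frac{\frac{1}{2} \frac{1}{t}}{t} = \frac{1}{2 t^{2}}$)
$O = - \frac{1}{2}$ ($O = - \frac{15}{30} = \left(-15\right) \frac{1}{30} = - \frac{1}{2} \approx -0.5$)
$R{\left(m \right)} O = \frac{1}{2 \cdot 7056} \left(- \frac{1}{2}\right) = \frac{1}{2} \cdot \frac{1}{7056} \left(- \frac{1}{2}\right) = \frac{1}{14112} \left(- \frac{1}{2}\right) = - \frac{1}{28224}$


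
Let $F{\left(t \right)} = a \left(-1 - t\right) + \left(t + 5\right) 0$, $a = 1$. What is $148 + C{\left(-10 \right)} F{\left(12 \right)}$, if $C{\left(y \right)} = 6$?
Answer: $70$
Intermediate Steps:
$F{\left(t \right)} = -1 - t$ ($F{\left(t \right)} = 1 \left(-1 - t\right) + \left(t + 5\right) 0 = \left(-1 - t\right) + \left(5 + t\right) 0 = \left(-1 - t\right) + 0 = -1 - t$)
$148 + C{\left(-10 \right)} F{\left(12 \right)} = 148 + 6 \left(-1 - 12\right) = 148 + 6 \left(-13\right) = 148 - 78 = 70$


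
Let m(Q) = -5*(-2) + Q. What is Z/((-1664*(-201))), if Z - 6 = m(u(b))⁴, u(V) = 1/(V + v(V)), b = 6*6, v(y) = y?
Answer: 270395908417/8988337373184 ≈ 0.030083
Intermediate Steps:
b = 36
u(V) = 1/(2*V) (u(V) = 1/(V + V) = 1/(2*V))
m(Q) = 10 + Q
Z = 270395908417/26873856 (Z = 6 + (10 + (½)/36)⁴ = 6 + (10 + (½)*(1/36))⁴ = 6 + (10 + 1/72)⁴ = 6 + (721/72)⁴ = 6 + 270234665281/26873856 = 270395908417/26873856 ≈ 10062.)
Z/((-1664*(-201))) = 270395908417/(26873856*((-1664*(-201)))) = (270395908417/26873856)/334464 = (270395908417/26873856)*(1/334464) = 270395908417/8988337373184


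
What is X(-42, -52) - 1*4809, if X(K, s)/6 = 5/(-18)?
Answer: -14432/3 ≈ -4810.7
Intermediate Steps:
X(K, s) = -5/3 (X(K, s) = 6*(5/(-18)) = 6*(5*(-1/18)) = 6*(-5/18) = -5/3)
X(-42, -52) - 1*4809 = -5/3 - 1*4809 = -5/3 - 4809 = -14432/3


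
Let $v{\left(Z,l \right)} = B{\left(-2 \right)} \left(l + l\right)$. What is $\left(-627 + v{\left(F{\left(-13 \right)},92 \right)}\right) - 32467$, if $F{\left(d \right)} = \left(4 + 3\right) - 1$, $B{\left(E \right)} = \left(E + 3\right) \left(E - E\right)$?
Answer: $-33094$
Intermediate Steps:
$B{\left(E \right)} = 0$ ($B{\left(E \right)} = \left(3 + E\right) 0 = 0$)
$F{\left(d \right)} = 6$ ($F{\left(d \right)} = 7 - 1 = 6$)
$v{\left(Z,l \right)} = 0$ ($v{\left(Z,l \right)} = 0 \left(l + l\right) = 0 \cdot 2 l = 0$)
$\left(-627 + v{\left(F{\left(-13 \right)},92 \right)}\right) - 32467 = \left(-627 + 0\right) - 32467 = -627 - 32467 = -33094$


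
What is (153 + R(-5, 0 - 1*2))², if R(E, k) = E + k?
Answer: 21316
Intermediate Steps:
(153 + R(-5, 0 - 1*2))² = (153 + (-5 + (0 - 1*2)))² = (153 + (-5 + (0 - 2)))² = (153 + (-5 - 2))² = (153 - 7)² = 146² = 21316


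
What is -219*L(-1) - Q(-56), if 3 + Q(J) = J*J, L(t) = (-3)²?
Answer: -5104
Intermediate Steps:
L(t) = 9
Q(J) = -3 + J² (Q(J) = -3 + J*J = -3 + J²)
-219*L(-1) - Q(-56) = -219*9 - (-3 + (-56)²) = -1971 - (-3 + 3136) = -1971 - 1*3133 = -1971 - 3133 = -5104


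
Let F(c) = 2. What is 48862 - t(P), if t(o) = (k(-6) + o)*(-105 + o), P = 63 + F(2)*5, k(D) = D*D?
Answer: 52350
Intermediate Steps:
k(D) = D²
P = 73 (P = 63 + 2*5 = 63 + 10 = 73)
t(o) = (-105 + o)*(36 + o) (t(o) = ((-6)² + o)*(-105 + o) = (36 + o)*(-105 + o) = (-105 + o)*(36 + o))
48862 - t(P) = 48862 - (-3780 + 73² - 69*73) = 48862 - (-3780 + 5329 - 5037) = 48862 - 1*(-3488) = 48862 + 3488 = 52350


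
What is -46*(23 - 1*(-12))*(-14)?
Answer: 22540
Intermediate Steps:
-46*(23 - 1*(-12))*(-14) = -46*(23 + 12)*(-14) = -46*35*(-14) = -1610*(-14) = 22540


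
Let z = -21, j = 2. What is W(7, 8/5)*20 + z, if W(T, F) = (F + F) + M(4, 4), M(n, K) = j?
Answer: 83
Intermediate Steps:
M(n, K) = 2
W(T, F) = 2 + 2*F (W(T, F) = (F + F) + 2 = 2*F + 2 = 2 + 2*F)
W(7, 8/5)*20 + z = (2 + 2*(8/5))*20 - 21 = (2 + 16/5)*20 - 21 = (26/5)*20 - 21 = 104 - 21 = 83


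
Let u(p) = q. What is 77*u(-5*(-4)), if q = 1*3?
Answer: 231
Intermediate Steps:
q = 3
u(p) = 3
77*u(-5*(-4)) = 77*3 = 231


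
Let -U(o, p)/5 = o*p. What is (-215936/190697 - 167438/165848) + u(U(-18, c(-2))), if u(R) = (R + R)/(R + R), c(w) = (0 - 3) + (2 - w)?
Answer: -18057880979/15813358028 ≈ -1.1419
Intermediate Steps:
c(w) = -1 - w (c(w) = -3 + (2 - w) = -1 - w)
U(o, p) = -5*o*p
u(R) = 1 (u(R) = (2*R)/((2*R)) = (2*R)*(1/(2*R)) = 1)
(-215936/190697 - 167438/165848) + u(U(-18, c(-2))) = (-215936/190697 - 167438/165848) + 1 = (-215936*1/190697 - 167438*1/165848) + 1 = (-215936/190697 - 83719/82924) + 1 = -33871239007/15813358028 + 1 = -18057880979/15813358028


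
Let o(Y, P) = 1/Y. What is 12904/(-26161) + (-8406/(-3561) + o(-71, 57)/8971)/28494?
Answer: -277942366231790297/563582741249925378 ≈ -0.49317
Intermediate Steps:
12904/(-26161) + (-8406/(-3561) + o(-71, 57)/8971)/28494 = 12904/(-26161) + (-8406/(-3561) + 1/(-71*8971))/28494 = 12904*(-1/26161) + (-8406*(-1/3561) - 1/71*1/8971)*(1/28494) = -12904/26161 + (2802/1187 - 1/636941)*(1/28494) = -12904/26161 + (1784707495/756048967)*(1/28494) = -12904/26161 + 1784707495/21542859265698 = -277942366231790297/563582741249925378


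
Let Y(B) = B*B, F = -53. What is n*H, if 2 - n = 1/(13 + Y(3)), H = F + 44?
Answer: -387/22 ≈ -17.591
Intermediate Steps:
Y(B) = B**2
H = -9 (H = -53 + 44 = -9)
n = 43/22 (n = 2 - 1/(13 + 3**2) = 2 - 1/(13 + 9) = 2 - 1/22 = 43/22 ≈ 1.9545)
n*H = (43/22)*(-9) = -387/22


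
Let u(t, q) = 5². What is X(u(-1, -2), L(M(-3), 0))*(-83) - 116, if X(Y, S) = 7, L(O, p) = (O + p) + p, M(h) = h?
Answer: -697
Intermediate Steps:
u(t, q) = 25
L(O, p) = O + 2*p
X(u(-1, -2), L(M(-3), 0))*(-83) - 116 = 7*(-83) - 116 = -581 - 116 = -697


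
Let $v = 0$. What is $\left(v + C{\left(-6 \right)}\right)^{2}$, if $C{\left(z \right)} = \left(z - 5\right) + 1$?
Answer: $100$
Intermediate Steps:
$C{\left(z \right)} = -4 + z$ ($C{\left(z \right)} = \left(-5 + z\right) + 1 = -4 + z$)
$\left(v + C{\left(-6 \right)}\right)^{2} = \left(0 - 10\right)^{2} = \left(-10\right)^{2} = 100$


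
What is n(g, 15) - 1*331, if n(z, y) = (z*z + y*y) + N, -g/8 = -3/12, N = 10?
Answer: -92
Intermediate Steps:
g = 2 (g = -(-24)/12 = -8*(-¼) = 2)
n(z, y) = 10 + y² + z² (n(z, y) = (z*z + y*y) + 10 = (z² + y²) + 10 = (y² + z²) + 10 = 10 + y² + z²)
n(g, 15) - 1*331 = (10 + 15² + 2²) - 1*331 = (10 + 225 + 4) - 331 = 239 - 331 = -92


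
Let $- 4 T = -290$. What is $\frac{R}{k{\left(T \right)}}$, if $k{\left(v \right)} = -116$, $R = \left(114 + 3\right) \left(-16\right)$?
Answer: $\frac{468}{29} \approx 16.138$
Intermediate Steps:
$T = \frac{145}{2}$ ($T = \left(- \frac{1}{4}\right) \left(-290\right) = \frac{145}{2} \approx 72.5$)
$R = -1872$ ($R = 117 \left(-16\right) = -1872$)
$\frac{R}{k{\left(T \right)}} = - \frac{1872}{-116} = \left(-1872\right) \left(- \frac{1}{116}\right) = \frac{468}{29}$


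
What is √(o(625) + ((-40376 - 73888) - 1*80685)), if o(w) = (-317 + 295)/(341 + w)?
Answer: 13*I*√269109246/483 ≈ 441.53*I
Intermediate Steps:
o(w) = -22/(341 + w)
√(o(625) + ((-40376 - 73888) - 1*80685)) = √(-22/(341 + 625) + ((-40376 - 73888) - 1*80685)) = √(-22/966 + (-114264 - 80685)) = √(-22*1/966 - 194949) = √(-11/483 - 194949) = √(-94160378/483) = 13*I*√269109246/483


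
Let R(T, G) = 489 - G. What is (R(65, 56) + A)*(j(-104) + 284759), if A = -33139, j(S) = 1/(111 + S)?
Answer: -65193327684/7 ≈ -9.3133e+9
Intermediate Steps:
(R(65, 56) + A)*(j(-104) + 284759) = ((489 - 1*56) - 33139)*(1/(111 - 104) + 284759) = ((489 - 56) - 33139)*(1/7 + 284759) = (433 - 33139)*(⅐ + 284759) = -32706*1993314/7 = -65193327684/7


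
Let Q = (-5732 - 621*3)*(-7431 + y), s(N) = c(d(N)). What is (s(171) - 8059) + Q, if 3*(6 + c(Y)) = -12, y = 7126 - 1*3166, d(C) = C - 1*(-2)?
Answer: 26354176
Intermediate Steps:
d(C) = 2 + C (d(C) = C + 2 = 2 + C)
y = 3960 (y = 7126 - 3166 = 3960)
c(Y) = -10 (c(Y) = -6 + (⅓)*(-12) = -6 - 4 = -10)
s(N) = -10
Q = 26362245 (Q = (-5732 - 621*3)*(-7431 + 3960) = (-5732 - 1863)*(-3471) = -7595*(-3471) = 26362245)
(s(171) - 8059) + Q = (-10 - 8059) + 26362245 = -8069 + 26362245 = 26354176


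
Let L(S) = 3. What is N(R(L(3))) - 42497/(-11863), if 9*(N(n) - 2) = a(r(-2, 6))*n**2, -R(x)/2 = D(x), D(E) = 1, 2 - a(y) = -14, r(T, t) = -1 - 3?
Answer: 1355239/106767 ≈ 12.693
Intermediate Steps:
r(T, t) = -4
a(y) = 16 (a(y) = 2 - 1*(-14) = 2 + 14 = 16)
R(x) = -2 (R(x) = -2*1 = -2)
N(n) = 2 + 16*n**2/9 (N(n) = 2 + (16*n**2)/9 = 2 + 16*n**2/9)
N(R(L(3))) - 42497/(-11863) = (2 + (16/9)*(-2)**2) - 42497/(-11863) = (2 + (16/9)*4) - 42497*(-1/11863) = (2 + 64/9) + 42497/11863 = 82/9 + 42497/11863 = 1355239/106767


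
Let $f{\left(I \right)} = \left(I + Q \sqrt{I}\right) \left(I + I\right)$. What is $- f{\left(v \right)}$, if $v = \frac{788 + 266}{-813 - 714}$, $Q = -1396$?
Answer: $- \frac{2221832}{2331729} - \frac{2942768 i \sqrt{1609458}}{2331729} \approx -0.95287 - 1601.1 i$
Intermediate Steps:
$v = - \frac{1054}{1527}$ ($v = \frac{1054}{-1527} = 1054 \left(- \frac{1}{1527}\right) = - \frac{1054}{1527} \approx -0.69024$)
$f{\left(I \right)} = 2 I \left(I - 1396 \sqrt{I}\right)$ ($f{\left(I \right)} = \left(I - 1396 \sqrt{I}\right) \left(I + I\right) = \left(I - 1396 \sqrt{I}\right) 2 I = 2 I \left(I - 1396 \sqrt{I}\right)$)
$- f{\left(v \right)} = - (- 2792 \left(- \frac{1054}{1527}\right)^{\frac{3}{2}} + 2 \left(- \frac{1054}{1527}\right)^{2}) = - (- 2792 \left(- \frac{1054 i \sqrt{1609458}}{2331729}\right) + 2 \cdot \frac{1110916}{2331729}) = - (\frac{2942768 i \sqrt{1609458}}{2331729} + \frac{2221832}{2331729}) = - (\frac{2221832}{2331729} + \frac{2942768 i \sqrt{1609458}}{2331729}) = - \frac{2221832}{2331729} - \frac{2942768 i \sqrt{1609458}}{2331729}$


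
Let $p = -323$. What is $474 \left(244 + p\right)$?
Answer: $-37446$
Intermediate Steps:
$474 \left(244 + p\right) = 474 \left(244 - 323\right) = 474 \left(-79\right) = -37446$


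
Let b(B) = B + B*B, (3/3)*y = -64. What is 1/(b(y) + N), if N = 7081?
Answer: 1/11113 ≈ 8.9985e-5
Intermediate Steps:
y = -64
b(B) = B + B**2
1/(b(y) + N) = 1/(-64*(1 - 64) + 7081) = 1/(-64*(-63) + 7081) = 1/(4032 + 7081) = 1/11113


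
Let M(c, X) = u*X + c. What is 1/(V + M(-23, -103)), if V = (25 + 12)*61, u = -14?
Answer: 1/3676 ≈ 0.00027203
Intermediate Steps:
M(c, X) = c - 14*X (M(c, X) = -14*X + c = c - 14*X)
V = 2257 (V = 37*61 = 2257)
1/(V + M(-23, -103)) = 1/(2257 + (-23 - 14*(-103))) = 1/(2257 + (-23 + 1442)) = 1/(2257 + 1419) = 1/3676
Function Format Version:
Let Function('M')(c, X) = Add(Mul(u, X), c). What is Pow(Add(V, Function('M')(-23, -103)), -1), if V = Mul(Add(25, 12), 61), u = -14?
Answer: Rational(1, 3676) ≈ 0.00027203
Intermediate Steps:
Function('M')(c, X) = Add(c, Mul(-14, X)) (Function('M')(c, X) = Add(Mul(-14, X), c) = Add(c, Mul(-14, X)))
V = 2257 (V = Mul(37, 61) = 2257)
Pow(Add(V, Function('M')(-23, -103)), -1) = Pow(Add(2257, Add(-23, Mul(-14, -103))), -1) = Pow(Add(2257, Add(-23, 1442)), -1) = Pow(Add(2257, 1419), -1) = Pow(3676, -1) = Rational(1, 3676)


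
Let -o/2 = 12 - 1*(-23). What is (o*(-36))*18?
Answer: 45360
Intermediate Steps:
o = -70 (o = -2*(12 - 1*(-23)) = -2*(12 + 23) = -2*35 = -70)
(o*(-36))*18 = -70*(-36)*18 = 2520*18 = 45360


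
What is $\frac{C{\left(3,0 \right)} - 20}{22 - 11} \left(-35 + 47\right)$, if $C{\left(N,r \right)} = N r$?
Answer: $- \frac{240}{11} \approx -21.818$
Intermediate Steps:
$\frac{C{\left(3,0 \right)} - 20}{22 - 11} \left(-35 + 47\right) = \frac{3 \cdot 0 - 20}{22 - 11} \left(-35 + 47\right) = \frac{0 - 20}{11} \cdot 12 = \left(-20\right) \frac{1}{11} \cdot 12 = \left(- \frac{20}{11}\right) 12 = - \frac{240}{11}$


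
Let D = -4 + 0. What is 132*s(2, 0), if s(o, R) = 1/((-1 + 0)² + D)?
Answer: -44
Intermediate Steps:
D = -4
s(o, R) = -⅓ (s(o, R) = 1/((-1 + 0)² - 4) = 1/((-1)² - 4) = 1/(1 - 4) = 1/(-3) = -⅓)
132*s(2, 0) = 132*(-⅓) = -44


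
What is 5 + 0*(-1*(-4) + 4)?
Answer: 5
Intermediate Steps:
5 + 0*(-1*(-4) + 4) = 5 + 0*(4 + 4) = 5 + 0*8 = 5 + 0 = 5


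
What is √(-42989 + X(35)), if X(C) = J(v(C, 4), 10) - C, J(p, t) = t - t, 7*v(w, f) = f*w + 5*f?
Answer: 4*I*√2689 ≈ 207.42*I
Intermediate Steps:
v(w, f) = 5*f/7 + f*w/7 (v(w, f) = (f*w + 5*f)/7 = (5*f + f*w)/7 = 5*f/7 + f*w/7)
J(p, t) = 0
X(C) = -C (X(C) = 0 - C = -C)
√(-42989 + X(35)) = √(-42989 - 1*35) = √(-42989 - 35) = √(-43024) = 4*I*√2689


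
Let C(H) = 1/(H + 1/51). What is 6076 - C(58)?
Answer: 17978833/2959 ≈ 6076.0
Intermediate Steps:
C(H) = 1/(1/51 + H) (C(H) = 1/(H + 1/51) = 1/(1/51 + H))
6076 - C(58) = 6076 - 51/(1 + 51*58) = 6076 - 51/(1 + 2958) = 6076 - 51/2959 = 17978833/2959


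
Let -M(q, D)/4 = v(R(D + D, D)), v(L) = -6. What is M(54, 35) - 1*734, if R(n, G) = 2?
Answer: -710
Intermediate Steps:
M(q, D) = 24 (M(q, D) = -4*(-6) = 24)
M(54, 35) - 1*734 = 24 - 1*734 = 24 - 734 = -710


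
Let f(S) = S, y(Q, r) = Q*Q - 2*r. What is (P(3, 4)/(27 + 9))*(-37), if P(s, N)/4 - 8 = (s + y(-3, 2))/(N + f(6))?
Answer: -1628/45 ≈ -36.178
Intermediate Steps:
y(Q, r) = Q² - 2*r
P(s, N) = 32 + 4*(5 + s)/(6 + N) (P(s, N) = 32 + 4*((s + ((-3)² - 2*2))/(N + 6)) = 32 + 4*((s + (9 - 4))/(6 + N)) = 32 + 4*((s + 5)/(6 + N)) = 32 + 4*((5 + s)/(6 + N)) = 32 + 4*(5 + s)/(6 + N))
(P(3, 4)/(27 + 9))*(-37) = ((4*(53 + 3 + 8*4)/(6 + 4))/(27 + 9))*(-37) = ((4*(53 + 3 + 32)/10)/36)*(-37) = ((4*(⅒)*88)/36)*(-37) = ((1/36)*(176/5))*(-37) = (44/45)*(-37) = -1628/45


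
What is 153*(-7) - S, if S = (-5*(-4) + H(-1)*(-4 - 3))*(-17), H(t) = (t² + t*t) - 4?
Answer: -493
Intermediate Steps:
H(t) = -4 + 2*t² (H(t) = (t² + t²) - 4 = 2*t² - 4 = -4 + 2*t²)
S = -578 (S = (-5*(-4) + (-4 + 2*(-1)²)*(-4 - 3))*(-17) = (20 + (-4 + 2*1)*(-7))*(-17) = (20 + (-4 + 2)*(-7))*(-17) = (20 - 2*(-7))*(-17) = (20 + 14)*(-17) = 34*(-17) = -578)
153*(-7) - S = 153*(-7) - 1*(-578) = -1071 + 578 = -493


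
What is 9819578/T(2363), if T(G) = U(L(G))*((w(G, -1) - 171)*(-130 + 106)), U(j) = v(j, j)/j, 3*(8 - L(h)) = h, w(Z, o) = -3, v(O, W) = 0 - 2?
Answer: 11483996471/12528 ≈ 9.1667e+5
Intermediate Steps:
v(O, W) = -2
L(h) = 8 - h/3
U(j) = -2/j
T(G) = -8352/(8 - G/3) (T(G) = (-2/(8 - G/3))*((-3 - 171)*(-130 + 106)) = (-2/(8 - G/3))*(-174*(-24)) = -2/(8 - G/3)*4176 = -8352/(8 - G/3))
9819578/T(2363) = 9819578/((25056/(-24 + 2363))) = 9819578/((25056/2339)) = 9819578/((25056*(1/2339))) = 9819578/(25056/2339) = 9819578*(2339/25056) = 11483996471/12528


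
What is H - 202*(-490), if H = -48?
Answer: 98932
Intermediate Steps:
H - 202*(-490) = -48 - 202*(-490) = -48 + 98980 = 98932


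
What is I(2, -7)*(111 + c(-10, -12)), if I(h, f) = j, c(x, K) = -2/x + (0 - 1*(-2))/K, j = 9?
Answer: 9993/10 ≈ 999.30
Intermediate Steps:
c(x, K) = -2/x + 2/K (c(x, K) = -2/x + (0 + 2)/K = -2/x + 2/K)
I(h, f) = 9
I(2, -7)*(111 + c(-10, -12)) = 9*(111 + (-2/(-10) + 2/(-12))) = 9*(111 + (-2*(-1/10) + 2*(-1/12))) = 9*(111 + (1/5 - 1/6)) = 9*(111 + 1/30) = 9*(3331/30) = 9993/10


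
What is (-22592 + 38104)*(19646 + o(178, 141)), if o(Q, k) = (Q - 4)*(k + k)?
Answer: 1065891568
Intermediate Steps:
o(Q, k) = 2*k*(-4 + Q) (o(Q, k) = (-4 + Q)*(2*k) = 2*k*(-4 + Q))
(-22592 + 38104)*(19646 + o(178, 141)) = (-22592 + 38104)*(19646 + 2*141*(-4 + 178)) = 15512*(19646 + 2*141*174) = 15512*(19646 + 49068) = 15512*68714 = 1065891568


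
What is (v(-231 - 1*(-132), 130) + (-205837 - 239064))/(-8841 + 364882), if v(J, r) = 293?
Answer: -444608/356041 ≈ -1.2488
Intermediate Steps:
(v(-231 - 1*(-132), 130) + (-205837 - 239064))/(-8841 + 364882) = (293 + (-205837 - 239064))/(-8841 + 364882) = (293 - 444901)/356041 = -444608*1/356041 = -444608/356041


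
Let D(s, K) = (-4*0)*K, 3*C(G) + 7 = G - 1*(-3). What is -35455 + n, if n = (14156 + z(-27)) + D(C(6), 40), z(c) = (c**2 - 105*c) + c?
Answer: -17762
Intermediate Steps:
C(G) = -4/3 + G/3 (C(G) = -7/3 + (G - 1*(-3))/3 = -7/3 + (G + 3)/3 = -7/3 + (3 + G)/3 = -7/3 + (1 + G/3) = -4/3 + G/3)
z(c) = c**2 - 104*c
D(s, K) = 0 (D(s, K) = 0*K = 0)
n = 17693 (n = (14156 - 27*(-104 - 27)) + 0 = (14156 - 27*(-131)) + 0 = (14156 + 3537) + 0 = 17693 + 0 = 17693)
-35455 + n = -35455 + 17693 = -17762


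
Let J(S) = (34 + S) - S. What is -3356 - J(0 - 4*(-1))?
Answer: -3390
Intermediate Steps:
J(S) = 34
-3356 - J(0 - 4*(-1)) = -3356 - 1*34 = -3356 - 34 = -3390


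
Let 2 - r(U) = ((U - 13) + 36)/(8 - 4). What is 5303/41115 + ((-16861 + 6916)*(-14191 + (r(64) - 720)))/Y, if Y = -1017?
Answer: -2713337418269/18583980 ≈ -1.4600e+5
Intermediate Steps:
r(U) = -15/4 - U/4 (r(U) = 2 - ((U - 13) + 36)/(8 - 4) = 2 - ((-13 + U) + 36)/4 = 2 - (23 + U)/4 = 2 - (23/4 + U/4) = 2 + (-23/4 - U/4) = -15/4 - U/4)
5303/41115 + ((-16861 + 6916)*(-14191 + (r(64) - 720)))/Y = 5303/41115 + ((-16861 + 6916)*(-14191 + ((-15/4 - ¼*64) - 720)))/(-1017) = 5303*(1/41115) - 9945*(-14191 + ((-15/4 - 16) - 720))*(-1/1017) = 5303/41115 - 9945*(-14191 + (-79/4 - 720))*(-1/1017) = 5303/41115 - 9945*(-14191 - 2959/4)*(-1/1017) = 5303/41115 - 9945*(-59723/4)*(-1/1017) = 5303/41115 + (593945235/4)*(-1/1017) = 5303/41115 - 65993915/452 = -2713337418269/18583980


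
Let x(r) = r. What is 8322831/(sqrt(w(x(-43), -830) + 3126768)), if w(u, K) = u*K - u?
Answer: 2774277*sqrt(351389)/351389 ≈ 4680.1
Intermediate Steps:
w(u, K) = -u + K*u (w(u, K) = K*u - u = -u + K*u)
8322831/(sqrt(w(x(-43), -830) + 3126768)) = 8322831/(sqrt(-43*(-1 - 830) + 3126768)) = 8322831/(sqrt(-43*(-831) + 3126768)) = 8322831/(sqrt(35733 + 3126768)) = 8322831/(sqrt(3162501)) = 8322831/((3*sqrt(351389))) = 8322831*(sqrt(351389)/1054167) = 2774277*sqrt(351389)/351389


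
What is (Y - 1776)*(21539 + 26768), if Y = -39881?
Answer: -2012324699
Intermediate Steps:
(Y - 1776)*(21539 + 26768) = (-39881 - 1776)*(21539 + 26768) = -41657*48307 = -2012324699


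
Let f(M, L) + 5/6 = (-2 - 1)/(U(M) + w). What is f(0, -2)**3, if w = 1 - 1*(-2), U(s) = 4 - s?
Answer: -148877/74088 ≈ -2.0095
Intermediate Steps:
w = 3 (w = 1 + 2 = 3)
f(M, L) = -5/6 - 3/(7 - M) (f(M, L) = -5/6 + (-2 - 1)/((4 - M) + 3) = -5/6 - 3/(7 - M))
f(0, -2)**3 = ((53 - 5*0)/(6*(-7 + 0)))**3 = ((1/6)*(53 + 0)/(-7))**3 = ((1/6)*(-1/7)*53)**3 = (-53/42)**3 = -148877/74088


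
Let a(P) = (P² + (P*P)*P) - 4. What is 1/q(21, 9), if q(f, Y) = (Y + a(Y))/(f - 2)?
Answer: 19/815 ≈ 0.023313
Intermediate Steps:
a(P) = -4 + P² + P³ (a(P) = (P² + P²*P) - 4 = (P² + P³) - 4 = -4 + P² + P³)
q(f, Y) = (-4 + Y + Y² + Y³)/(-2 + f) (q(f, Y) = (Y + (-4 + Y² + Y³))/(f - 2) = (-4 + Y + Y² + Y³)/(-2 + f))
1/q(21, 9) = 1/((-4 + 9 + 9² + 9³)/(-2 + 21)) = 1/((-4 + 9 + 81 + 729)/19) = 1/((1/19)*815) = 1/(815/19) = 19/815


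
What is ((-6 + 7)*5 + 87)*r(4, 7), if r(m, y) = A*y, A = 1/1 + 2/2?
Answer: 1288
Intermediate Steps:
A = 2 (A = 1*1 + 2*(½) = 1 + 1 = 2)
r(m, y) = 2*y
((-6 + 7)*5 + 87)*r(4, 7) = ((-6 + 7)*5 + 87)*(2*7) = (1*5 + 87)*14 = (5 + 87)*14 = 92*14 = 1288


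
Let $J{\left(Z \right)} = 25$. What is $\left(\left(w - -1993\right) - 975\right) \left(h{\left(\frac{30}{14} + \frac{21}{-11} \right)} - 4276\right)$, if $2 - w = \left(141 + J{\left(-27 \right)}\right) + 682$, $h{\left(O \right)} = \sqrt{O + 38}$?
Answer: $-735472 + \frac{1376 \sqrt{3542}}{77} \approx -7.3441 \cdot 10^{5}$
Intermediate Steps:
$h{\left(O \right)} = \sqrt{38 + O}$
$w = -846$ ($w = 2 - \left(\left(141 + 25\right) + 682\right) = 2 - \left(166 + 682\right) = 2 - 848 = -846$)
$\left(\left(w - -1993\right) - 975\right) \left(h{\left(\frac{30}{14} + \frac{21}{-11} \right)} - 4276\right) = \left(\left(-846 - -1993\right) - 975\right) \left(\sqrt{38 + \left(\frac{30}{14} + \frac{21}{-11}\right)} - 4276\right) = \left(\left(-846 + 1993\right) - 975\right) \left(\sqrt{38 + \left(30 \cdot \frac{1}{14} + 21 \left(- \frac{1}{11}\right)\right)} - 4276\right) = \left(1147 - 975\right) \left(\sqrt{38 + \left(\frac{15}{7} - \frac{21}{11}\right)} - 4276\right) = 172 \left(\sqrt{38 + \frac{18}{77}} - 4276\right) = 172 \left(\sqrt{\frac{2944}{77}} - 4276\right) = 172 \left(\frac{8 \sqrt{3542}}{77} - 4276\right) = 172 \left(-4276 + \frac{8 \sqrt{3542}}{77}\right) = -735472 + \frac{1376 \sqrt{3542}}{77}$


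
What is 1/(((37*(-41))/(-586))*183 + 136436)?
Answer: 586/80229107 ≈ 7.3041e-6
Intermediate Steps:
1/(((37*(-41))/(-586))*183 + 136436) = 1/(-1517*(-1/586)*183 + 136436) = 1/((1517/586)*183 + 136436) = 1/(277611/586 + 136436) = 1/(80229107/586) = 586/80229107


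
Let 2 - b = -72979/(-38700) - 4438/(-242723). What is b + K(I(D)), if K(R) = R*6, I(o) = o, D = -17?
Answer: -957223442417/9393380100 ≈ -101.90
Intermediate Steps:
K(R) = 6*R
b = 901327783/9393380100 (b = 2 - (-72979/(-38700) - 4438/(-242723)) = 2 - (-72979*(-1/38700) - 4438*(-1/242723)) = 2 - (72979/38700 + 4438/242723) = 2 - 1*17885432417/9393380100 = 2 - 17885432417/9393380100 = 901327783/9393380100 ≈ 0.095953)
b + K(I(D)) = 901327783/9393380100 + 6*(-17) = 901327783/9393380100 - 102 = -957223442417/9393380100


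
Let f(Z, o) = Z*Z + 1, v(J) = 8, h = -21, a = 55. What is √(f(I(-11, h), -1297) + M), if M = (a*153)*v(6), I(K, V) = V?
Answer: √67762 ≈ 260.31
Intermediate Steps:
M = 67320 (M = (55*153)*8 = 8415*8 = 67320)
f(Z, o) = 1 + Z² (f(Z, o) = Z² + 1 = 1 + Z²)
√(f(I(-11, h), -1297) + M) = √((1 + (-21)²) + 67320) = √((1 + 441) + 67320) = √(442 + 67320) = √67762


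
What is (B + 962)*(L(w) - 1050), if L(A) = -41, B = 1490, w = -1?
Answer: -2675132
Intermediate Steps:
(B + 962)*(L(w) - 1050) = (1490 + 962)*(-41 - 1050) = 2452*(-1091) = -2675132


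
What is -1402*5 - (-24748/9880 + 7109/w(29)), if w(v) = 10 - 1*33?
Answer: -380536569/56810 ≈ -6698.4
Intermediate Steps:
w(v) = -23 (w(v) = 10 - 33 = -23)
-1402*5 - (-24748/9880 + 7109/w(29)) = -1402*5 - (-24748/9880 + 7109/(-23)) = -7010 - (-24748*1/9880 + 7109*(-1/23)) = -7010 - (-6187/2470 - 7109/23) = -7010 - 1*(-17701531/56810) = -7010 + 17701531/56810 = -380536569/56810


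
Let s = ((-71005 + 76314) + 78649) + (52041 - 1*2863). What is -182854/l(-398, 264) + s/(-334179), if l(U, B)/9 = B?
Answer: -1137449963/14703876 ≈ -77.357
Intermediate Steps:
l(U, B) = 9*B
s = 133136 (s = (5309 + 78649) + (52041 - 2863) = 83958 + 49178 = 133136)
-182854/l(-398, 264) + s/(-334179) = -182854/(9*264) + 133136/(-334179) = -182854/2376 + 133136*(-1/334179) = -182854*1/2376 - 133136/334179 = -91427/1188 - 133136/334179 = -1137449963/14703876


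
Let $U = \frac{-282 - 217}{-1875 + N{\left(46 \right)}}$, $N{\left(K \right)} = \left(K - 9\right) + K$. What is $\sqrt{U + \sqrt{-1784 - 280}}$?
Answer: $\frac{\sqrt{3493 + 50176 i \sqrt{129}}}{112} \approx 4.7807 + 4.7515 i$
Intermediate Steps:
$N{\left(K \right)} = -9 + 2 K$ ($N{\left(K \right)} = \left(-9 + K\right) + K = -9 + 2 K$)
$U = \frac{499}{1792}$ ($U = \frac{-282 - 217}{-1875 + \left(-9 + 2 \cdot 46\right)} = - \frac{499}{-1875 + \left(-9 + 92\right)} = - \frac{499}{-1875 + 83} = - \frac{499}{-1792} = \left(-499\right) \left(- \frac{1}{1792}\right) = \frac{499}{1792} \approx 0.27846$)
$\sqrt{U + \sqrt{-1784 - 280}} = \sqrt{\frac{499}{1792} + \sqrt{-1784 - 280}} = \sqrt{\frac{499}{1792} + \sqrt{-2064}} = \sqrt{\frac{499}{1792} + 4 i \sqrt{129}}$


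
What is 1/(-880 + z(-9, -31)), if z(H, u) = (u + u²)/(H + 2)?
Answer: -7/7090 ≈ -0.00098731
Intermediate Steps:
z(H, u) = (u + u²)/(2 + H)
1/(-880 + z(-9, -31)) = 1/(-880 - 31*(1 - 31)/(2 - 9)) = 1/(-880 - 31*(-30)/(-7)) = 1/(-880 - 31*(-⅐)*(-30)) = 1/(-880 - 930/7) = 1/(-7090/7) = -7/7090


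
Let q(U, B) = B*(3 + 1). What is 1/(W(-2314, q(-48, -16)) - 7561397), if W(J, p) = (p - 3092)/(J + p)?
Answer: -1189/8990499455 ≈ -1.3225e-7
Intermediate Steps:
q(U, B) = 4*B (q(U, B) = B*4 = 4*B)
W(J, p) = (-3092 + p)/(J + p)
1/(W(-2314, q(-48, -16)) - 7561397) = 1/((-3092 + 4*(-16))/(-2314 + 4*(-16)) - 7561397) = 1/((-3092 - 64)/(-2314 - 64) - 7561397) = 1/(-3156/(-2378) - 7561397) = 1/(-1/2378*(-3156) - 7561397) = 1/(1578/1189 - 7561397) = 1/(-8990499455/1189) = -1189/8990499455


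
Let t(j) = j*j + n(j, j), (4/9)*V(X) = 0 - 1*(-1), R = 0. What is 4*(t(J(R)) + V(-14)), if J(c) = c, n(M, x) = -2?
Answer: 1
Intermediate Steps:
V(X) = 9/4 (V(X) = 9*(0 - 1*(-1))/4 = 9*(0 + 1)/4 = (9/4)*1 = 9/4)
t(j) = -2 + j² (t(j) = j*j - 2 = j² - 2 = -2 + j²)
4*(t(J(R)) + V(-14)) = 4*((-2 + 0²) + 9/4) = 4*((-2 + 0) + 9/4) = 4*(-2 + 9/4) = 4*(¼) = 1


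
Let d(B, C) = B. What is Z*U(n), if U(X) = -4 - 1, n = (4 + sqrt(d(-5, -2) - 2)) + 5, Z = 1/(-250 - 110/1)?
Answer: 1/72 ≈ 0.013889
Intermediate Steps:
Z = -1/360 (Z = 1/(-250 - 110*1) = 1/(-250 - 110) = 1/(-360) = -1/360 ≈ -0.0027778)
n = 9 + I*sqrt(7) (n = (4 + sqrt(-5 - 2)) + 5 = (4 + sqrt(-7)) + 5 = (4 + I*sqrt(7)) + 5 = 9 + I*sqrt(7) ≈ 9.0 + 2.6458*I)
U(X) = -5
Z*U(n) = -1/360*(-5) = 1/72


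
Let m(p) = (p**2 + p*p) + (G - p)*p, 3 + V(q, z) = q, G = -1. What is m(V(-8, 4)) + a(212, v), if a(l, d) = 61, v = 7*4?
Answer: 193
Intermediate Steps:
v = 28
V(q, z) = -3 + q
m(p) = 2*p**2 + p*(-1 - p) (m(p) = (p**2 + p*p) + (-1 - p)*p = (p**2 + p**2) + p*(-1 - p) = 2*p**2 + p*(-1 - p))
m(V(-8, 4)) + a(212, v) = (-3 - 8)*(-1 + (-3 - 8)) + 61 = -11*(-1 - 11) + 61 = -11*(-12) + 61 = 132 + 61 = 193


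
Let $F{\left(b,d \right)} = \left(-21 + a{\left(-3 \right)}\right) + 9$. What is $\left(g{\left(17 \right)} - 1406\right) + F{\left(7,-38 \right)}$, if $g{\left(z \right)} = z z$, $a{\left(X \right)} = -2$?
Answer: $-1131$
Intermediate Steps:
$g{\left(z \right)} = z^{2}$
$F{\left(b,d \right)} = -14$ ($F{\left(b,d \right)} = \left(-21 - 2\right) + 9 = -23 + 9 = -14$)
$\left(g{\left(17 \right)} - 1406\right) + F{\left(7,-38 \right)} = \left(17^{2} - 1406\right) - 14 = \left(289 - 1406\right) - 14 = -1117 - 14 = -1131$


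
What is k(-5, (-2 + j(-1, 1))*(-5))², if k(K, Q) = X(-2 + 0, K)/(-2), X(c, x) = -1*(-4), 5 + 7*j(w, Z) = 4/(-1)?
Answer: 4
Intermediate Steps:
j(w, Z) = -9/7 (j(w, Z) = -5/7 + (4/(-1))/7 = -5/7 + (4*(-1))/7 = -5/7 + (⅐)*(-4) = -5/7 - 4/7 = -9/7)
X(c, x) = 4
k(K, Q) = -2 (k(K, Q) = 4/(-2) = 4*(-½) = -2)
k(-5, (-2 + j(-1, 1))*(-5))² = (-2)² = 4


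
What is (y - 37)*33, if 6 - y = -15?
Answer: -528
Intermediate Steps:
y = 21 (y = 6 - 1*(-15) = 6 + 15 = 21)
(y - 37)*33 = (21 - 37)*33 = -16*33 = -528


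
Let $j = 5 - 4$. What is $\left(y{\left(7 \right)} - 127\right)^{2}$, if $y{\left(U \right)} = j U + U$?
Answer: $12769$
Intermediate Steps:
$j = 1$
$y{\left(U \right)} = 2 U$ ($y{\left(U \right)} = 1 U + U = U + U = 2 U$)
$\left(y{\left(7 \right)} - 127\right)^{2} = \left(2 \cdot 7 - 127\right)^{2} = \left(14 - 127\right)^{2} = \left(-113\right)^{2} = 12769$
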